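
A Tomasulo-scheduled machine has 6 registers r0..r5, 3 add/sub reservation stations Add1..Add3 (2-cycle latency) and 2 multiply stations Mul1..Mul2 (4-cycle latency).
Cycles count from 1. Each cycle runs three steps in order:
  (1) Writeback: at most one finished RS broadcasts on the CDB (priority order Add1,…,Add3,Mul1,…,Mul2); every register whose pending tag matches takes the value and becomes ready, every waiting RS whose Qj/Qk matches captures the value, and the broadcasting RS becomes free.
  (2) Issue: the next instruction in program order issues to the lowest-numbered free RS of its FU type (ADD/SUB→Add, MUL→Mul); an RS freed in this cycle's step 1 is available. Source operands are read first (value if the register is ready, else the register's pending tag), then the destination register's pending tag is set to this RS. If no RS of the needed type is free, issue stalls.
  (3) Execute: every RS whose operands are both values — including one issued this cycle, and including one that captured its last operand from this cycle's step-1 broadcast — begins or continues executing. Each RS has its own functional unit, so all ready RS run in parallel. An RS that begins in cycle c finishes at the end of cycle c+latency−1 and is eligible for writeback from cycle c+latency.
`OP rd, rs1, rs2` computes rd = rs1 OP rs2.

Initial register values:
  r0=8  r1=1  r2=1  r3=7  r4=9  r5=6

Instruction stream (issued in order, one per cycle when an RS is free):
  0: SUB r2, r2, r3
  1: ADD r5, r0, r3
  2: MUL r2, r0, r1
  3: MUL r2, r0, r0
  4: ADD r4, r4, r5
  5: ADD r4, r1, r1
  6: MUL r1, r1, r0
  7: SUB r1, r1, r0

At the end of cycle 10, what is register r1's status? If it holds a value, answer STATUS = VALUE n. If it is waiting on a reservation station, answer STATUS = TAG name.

STATUS = TAG Add1

  c1: issue SUB r2<-Add1  regs: r0:8,r1:1,r2:Add1,r3:7,r4:9,r5:6
  c2: issue ADD r5<-Add2  regs: r0:8,r1:1,r2:Add1,r3:7,r4:9,r5:Add2
  c3: CDB Add1=-6; issue MUL r2<-Mul1  regs: r0:8,r1:1,r2:Mul1,r3:7,r4:9,r5:Add2
  c4: CDB Add2=15; issue MUL r2<-Mul2  regs: r0:8,r1:1,r2:Mul2,r3:7,r4:9,r5:15
  c5: issue ADD r4<-Add1  regs: r0:8,r1:1,r2:Mul2,r3:7,r4:Add1,r5:15
  c6: issue ADD r4<-Add2  regs: r0:8,r1:1,r2:Mul2,r3:7,r4:Add2,r5:15
  c7: CDB Add1=24; stall  regs: r0:8,r1:1,r2:Mul2,r3:7,r4:Add2,r5:15
  c8: CDB Add2=2; stall  regs: r0:8,r1:1,r2:Mul2,r3:7,r4:2,r5:15
  c9: CDB Mul1=8; issue MUL r1<-Mul1  regs: r0:8,r1:Mul1,r2:Mul2,r3:7,r4:2,r5:15
  c10: CDB Mul2=64; issue SUB r1<-Add1  regs: r0:8,r1:Add1,r2:64,r3:7,r4:2,r5:15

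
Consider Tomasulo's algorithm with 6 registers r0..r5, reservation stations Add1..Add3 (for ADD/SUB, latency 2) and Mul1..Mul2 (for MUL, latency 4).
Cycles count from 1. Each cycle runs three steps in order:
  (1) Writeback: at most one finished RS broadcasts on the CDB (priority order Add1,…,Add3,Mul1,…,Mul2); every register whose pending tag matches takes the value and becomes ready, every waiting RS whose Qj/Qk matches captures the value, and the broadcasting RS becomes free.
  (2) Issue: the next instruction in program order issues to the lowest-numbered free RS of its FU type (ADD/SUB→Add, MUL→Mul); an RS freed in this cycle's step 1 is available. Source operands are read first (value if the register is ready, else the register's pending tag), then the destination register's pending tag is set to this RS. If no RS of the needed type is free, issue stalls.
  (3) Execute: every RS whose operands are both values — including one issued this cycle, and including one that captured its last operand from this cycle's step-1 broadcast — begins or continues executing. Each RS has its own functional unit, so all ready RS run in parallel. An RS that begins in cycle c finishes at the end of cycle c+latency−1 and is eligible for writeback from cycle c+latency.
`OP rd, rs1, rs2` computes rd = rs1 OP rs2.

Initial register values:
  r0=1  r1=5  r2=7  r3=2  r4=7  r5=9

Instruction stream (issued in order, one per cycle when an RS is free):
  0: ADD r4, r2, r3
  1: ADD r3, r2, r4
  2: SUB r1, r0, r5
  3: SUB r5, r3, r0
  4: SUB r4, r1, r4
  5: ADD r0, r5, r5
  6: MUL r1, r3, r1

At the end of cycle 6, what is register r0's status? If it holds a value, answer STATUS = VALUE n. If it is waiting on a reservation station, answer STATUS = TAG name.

STATUS = TAG Add2

cycle 1: issue ADD r4<-Add1 // r0:1,r1:5,r2:7,r3:2,r4:Add1,r5:9
cycle 2: issue ADD r3<-Add2 // r0:1,r1:5,r2:7,r3:Add2,r4:Add1,r5:9
cycle 3: CDB Add1=9; issue SUB r1<-Add1 // r0:1,r1:Add1,r2:7,r3:Add2,r4:9,r5:9
cycle 4: issue SUB r5<-Add3 // r0:1,r1:Add1,r2:7,r3:Add2,r4:9,r5:Add3
cycle 5: CDB Add1=-8; issue SUB r4<-Add1 // r0:1,r1:-8,r2:7,r3:Add2,r4:Add1,r5:Add3
cycle 6: CDB Add2=16; issue ADD r0<-Add2 // r0:Add2,r1:-8,r2:7,r3:16,r4:Add1,r5:Add3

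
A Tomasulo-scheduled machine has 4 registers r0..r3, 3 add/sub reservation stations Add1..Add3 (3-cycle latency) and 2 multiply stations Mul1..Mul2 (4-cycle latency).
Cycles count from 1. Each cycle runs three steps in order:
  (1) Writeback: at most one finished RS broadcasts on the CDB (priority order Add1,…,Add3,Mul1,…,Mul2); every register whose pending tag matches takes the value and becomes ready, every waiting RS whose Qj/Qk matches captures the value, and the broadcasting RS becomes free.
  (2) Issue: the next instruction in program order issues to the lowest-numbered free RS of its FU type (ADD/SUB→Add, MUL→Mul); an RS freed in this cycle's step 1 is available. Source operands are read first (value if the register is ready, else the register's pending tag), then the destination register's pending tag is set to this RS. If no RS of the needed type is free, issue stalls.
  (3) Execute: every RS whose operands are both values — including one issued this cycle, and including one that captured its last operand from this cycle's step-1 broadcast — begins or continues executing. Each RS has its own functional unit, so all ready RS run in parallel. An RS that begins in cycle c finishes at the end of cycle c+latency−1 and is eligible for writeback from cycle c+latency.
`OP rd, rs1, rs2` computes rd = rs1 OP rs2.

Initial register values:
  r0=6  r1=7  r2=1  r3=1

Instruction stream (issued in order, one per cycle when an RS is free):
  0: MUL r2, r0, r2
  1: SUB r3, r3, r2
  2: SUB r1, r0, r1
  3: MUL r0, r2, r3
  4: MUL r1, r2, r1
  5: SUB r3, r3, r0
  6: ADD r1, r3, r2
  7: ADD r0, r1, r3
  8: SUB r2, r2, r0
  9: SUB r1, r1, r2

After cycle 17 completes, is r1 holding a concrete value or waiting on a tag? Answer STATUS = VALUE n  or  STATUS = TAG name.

STATUS = TAG Add3

cycle 1: issue MUL r2<-Mul1 // r0:6,r1:7,r2:Mul1,r3:1
cycle 2: issue SUB r3<-Add1 // r0:6,r1:7,r2:Mul1,r3:Add1
cycle 3: issue SUB r1<-Add2 // r0:6,r1:Add2,r2:Mul1,r3:Add1
cycle 4: issue MUL r0<-Mul2 // r0:Mul2,r1:Add2,r2:Mul1,r3:Add1
cycle 5: CDB Mul1=6; issue MUL r1<-Mul1 // r0:Mul2,r1:Mul1,r2:6,r3:Add1
cycle 6: CDB Add2=-1; issue SUB r3<-Add2 // r0:Mul2,r1:Mul1,r2:6,r3:Add2
cycle 7: issue ADD r1<-Add3 // r0:Mul2,r1:Add3,r2:6,r3:Add2
cycle 8: CDB Add1=-5; issue ADD r0<-Add1 // r0:Add1,r1:Add3,r2:6,r3:Add2
cycle 9: stall // r0:Add1,r1:Add3,r2:6,r3:Add2
cycle 10: CDB Mul1=-6; stall // r0:Add1,r1:Add3,r2:6,r3:Add2
cycle 11: stall // r0:Add1,r1:Add3,r2:6,r3:Add2
cycle 12: CDB Mul2=-30; stall // r0:Add1,r1:Add3,r2:6,r3:Add2
cycle 13: stall // r0:Add1,r1:Add3,r2:6,r3:Add2
cycle 14: stall // r0:Add1,r1:Add3,r2:6,r3:Add2
cycle 15: CDB Add2=25; issue SUB r2<-Add2 // r0:Add1,r1:Add3,r2:Add2,r3:25
cycle 16: stall // r0:Add1,r1:Add3,r2:Add2,r3:25
cycle 17: stall // r0:Add1,r1:Add3,r2:Add2,r3:25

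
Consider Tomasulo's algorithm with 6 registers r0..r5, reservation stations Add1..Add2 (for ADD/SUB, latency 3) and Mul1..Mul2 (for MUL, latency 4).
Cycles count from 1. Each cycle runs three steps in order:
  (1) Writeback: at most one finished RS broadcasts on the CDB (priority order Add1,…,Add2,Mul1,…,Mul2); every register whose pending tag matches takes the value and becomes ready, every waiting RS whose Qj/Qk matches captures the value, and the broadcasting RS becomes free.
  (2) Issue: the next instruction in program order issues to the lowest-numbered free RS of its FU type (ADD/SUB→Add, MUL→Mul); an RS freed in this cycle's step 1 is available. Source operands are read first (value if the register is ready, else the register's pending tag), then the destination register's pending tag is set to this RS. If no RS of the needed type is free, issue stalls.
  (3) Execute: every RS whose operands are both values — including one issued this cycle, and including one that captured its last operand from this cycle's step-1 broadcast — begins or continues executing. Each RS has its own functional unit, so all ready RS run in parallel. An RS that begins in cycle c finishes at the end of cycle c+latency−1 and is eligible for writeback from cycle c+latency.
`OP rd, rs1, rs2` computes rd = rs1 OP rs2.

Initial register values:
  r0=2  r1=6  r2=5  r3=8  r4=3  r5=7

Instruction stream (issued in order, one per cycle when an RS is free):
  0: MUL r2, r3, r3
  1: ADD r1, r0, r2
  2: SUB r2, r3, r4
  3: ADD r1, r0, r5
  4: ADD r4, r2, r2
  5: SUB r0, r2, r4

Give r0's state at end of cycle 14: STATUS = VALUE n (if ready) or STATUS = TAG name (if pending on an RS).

STATUS = VALUE -5

  c1: issue MUL r2<-Mul1  regs: r0:2,r1:6,r2:Mul1,r3:8,r4:3,r5:7
  c2: issue ADD r1<-Add1  regs: r0:2,r1:Add1,r2:Mul1,r3:8,r4:3,r5:7
  c3: issue SUB r2<-Add2  regs: r0:2,r1:Add1,r2:Add2,r3:8,r4:3,r5:7
  c4: stall  regs: r0:2,r1:Add1,r2:Add2,r3:8,r4:3,r5:7
  c5: CDB Mul1=64; stall  regs: r0:2,r1:Add1,r2:Add2,r3:8,r4:3,r5:7
  c6: CDB Add2=5; issue ADD r1<-Add2  regs: r0:2,r1:Add2,r2:5,r3:8,r4:3,r5:7
  c7: stall  regs: r0:2,r1:Add2,r2:5,r3:8,r4:3,r5:7
  c8: CDB Add1=66; issue ADD r4<-Add1  regs: r0:2,r1:Add2,r2:5,r3:8,r4:Add1,r5:7
  c9: CDB Add2=9; issue SUB r0<-Add2  regs: r0:Add2,r1:9,r2:5,r3:8,r4:Add1,r5:7
  c10: -  regs: r0:Add2,r1:9,r2:5,r3:8,r4:Add1,r5:7
  c11: CDB Add1=10  regs: r0:Add2,r1:9,r2:5,r3:8,r4:10,r5:7
  c12: -  regs: r0:Add2,r1:9,r2:5,r3:8,r4:10,r5:7
  c13: -  regs: r0:Add2,r1:9,r2:5,r3:8,r4:10,r5:7
  c14: CDB Add2=-5  regs: r0:-5,r1:9,r2:5,r3:8,r4:10,r5:7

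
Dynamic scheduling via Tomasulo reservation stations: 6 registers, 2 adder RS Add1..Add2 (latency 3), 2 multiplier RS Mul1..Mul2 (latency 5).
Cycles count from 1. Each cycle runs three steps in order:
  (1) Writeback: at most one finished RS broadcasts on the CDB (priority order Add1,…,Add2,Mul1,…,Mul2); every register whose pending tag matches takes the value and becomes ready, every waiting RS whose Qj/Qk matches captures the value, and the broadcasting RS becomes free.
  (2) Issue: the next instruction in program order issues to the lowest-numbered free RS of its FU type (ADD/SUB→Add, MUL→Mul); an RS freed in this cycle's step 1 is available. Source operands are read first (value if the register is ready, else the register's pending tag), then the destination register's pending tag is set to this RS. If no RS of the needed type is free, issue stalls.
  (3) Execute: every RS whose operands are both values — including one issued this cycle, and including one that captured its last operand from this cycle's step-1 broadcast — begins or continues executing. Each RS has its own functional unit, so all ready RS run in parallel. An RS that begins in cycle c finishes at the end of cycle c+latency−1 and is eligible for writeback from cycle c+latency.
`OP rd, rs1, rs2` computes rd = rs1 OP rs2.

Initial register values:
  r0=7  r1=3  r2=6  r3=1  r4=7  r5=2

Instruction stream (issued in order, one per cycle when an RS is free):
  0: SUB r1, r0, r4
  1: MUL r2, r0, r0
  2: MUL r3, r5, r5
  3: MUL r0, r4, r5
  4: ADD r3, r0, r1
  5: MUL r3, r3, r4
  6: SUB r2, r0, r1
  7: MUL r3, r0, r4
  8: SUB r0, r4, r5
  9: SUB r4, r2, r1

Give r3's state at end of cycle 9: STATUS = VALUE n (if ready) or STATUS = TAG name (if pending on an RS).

STATUS = TAG Mul2

c1: issue SUB r1<-Add1 | r0:7,r1:Add1,r2:6,r3:1,r4:7,r5:2
c2: issue MUL r2<-Mul1 | r0:7,r1:Add1,r2:Mul1,r3:1,r4:7,r5:2
c3: issue MUL r3<-Mul2 | r0:7,r1:Add1,r2:Mul1,r3:Mul2,r4:7,r5:2
c4: CDB Add1=0; stall | r0:7,r1:0,r2:Mul1,r3:Mul2,r4:7,r5:2
c5: stall | r0:7,r1:0,r2:Mul1,r3:Mul2,r4:7,r5:2
c6: stall | r0:7,r1:0,r2:Mul1,r3:Mul2,r4:7,r5:2
c7: CDB Mul1=49; issue MUL r0<-Mul1 | r0:Mul1,r1:0,r2:49,r3:Mul2,r4:7,r5:2
c8: CDB Mul2=4; issue ADD r3<-Add1 | r0:Mul1,r1:0,r2:49,r3:Add1,r4:7,r5:2
c9: issue MUL r3<-Mul2 | r0:Mul1,r1:0,r2:49,r3:Mul2,r4:7,r5:2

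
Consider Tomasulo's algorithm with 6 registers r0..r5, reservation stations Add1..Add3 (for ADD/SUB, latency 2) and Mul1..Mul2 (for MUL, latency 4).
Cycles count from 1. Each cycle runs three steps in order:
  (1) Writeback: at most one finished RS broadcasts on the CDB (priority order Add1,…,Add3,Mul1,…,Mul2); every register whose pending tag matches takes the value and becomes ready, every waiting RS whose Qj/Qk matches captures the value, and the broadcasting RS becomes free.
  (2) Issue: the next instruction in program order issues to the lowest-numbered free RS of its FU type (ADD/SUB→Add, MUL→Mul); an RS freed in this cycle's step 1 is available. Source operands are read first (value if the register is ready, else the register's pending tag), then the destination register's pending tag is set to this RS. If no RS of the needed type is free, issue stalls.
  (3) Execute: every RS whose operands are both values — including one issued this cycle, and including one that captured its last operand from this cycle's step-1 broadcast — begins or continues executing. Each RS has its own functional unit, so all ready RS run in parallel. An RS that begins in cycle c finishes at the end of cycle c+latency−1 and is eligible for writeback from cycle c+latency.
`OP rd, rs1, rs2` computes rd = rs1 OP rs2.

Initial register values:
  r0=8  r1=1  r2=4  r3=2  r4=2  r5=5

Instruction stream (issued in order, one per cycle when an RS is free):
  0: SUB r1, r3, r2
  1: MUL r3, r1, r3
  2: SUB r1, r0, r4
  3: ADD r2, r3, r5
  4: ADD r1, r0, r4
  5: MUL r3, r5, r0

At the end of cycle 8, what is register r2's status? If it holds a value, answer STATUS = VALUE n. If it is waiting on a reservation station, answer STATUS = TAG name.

STATUS = TAG Add2

cycle 1: issue SUB r1<-Add1 // r0:8,r1:Add1,r2:4,r3:2,r4:2,r5:5
cycle 2: issue MUL r3<-Mul1 // r0:8,r1:Add1,r2:4,r3:Mul1,r4:2,r5:5
cycle 3: CDB Add1=-2; issue SUB r1<-Add1 // r0:8,r1:Add1,r2:4,r3:Mul1,r4:2,r5:5
cycle 4: issue ADD r2<-Add2 // r0:8,r1:Add1,r2:Add2,r3:Mul1,r4:2,r5:5
cycle 5: CDB Add1=6; issue ADD r1<-Add1 // r0:8,r1:Add1,r2:Add2,r3:Mul1,r4:2,r5:5
cycle 6: issue MUL r3<-Mul2 // r0:8,r1:Add1,r2:Add2,r3:Mul2,r4:2,r5:5
cycle 7: CDB Add1=10 // r0:8,r1:10,r2:Add2,r3:Mul2,r4:2,r5:5
cycle 8: CDB Mul1=-4 // r0:8,r1:10,r2:Add2,r3:Mul2,r4:2,r5:5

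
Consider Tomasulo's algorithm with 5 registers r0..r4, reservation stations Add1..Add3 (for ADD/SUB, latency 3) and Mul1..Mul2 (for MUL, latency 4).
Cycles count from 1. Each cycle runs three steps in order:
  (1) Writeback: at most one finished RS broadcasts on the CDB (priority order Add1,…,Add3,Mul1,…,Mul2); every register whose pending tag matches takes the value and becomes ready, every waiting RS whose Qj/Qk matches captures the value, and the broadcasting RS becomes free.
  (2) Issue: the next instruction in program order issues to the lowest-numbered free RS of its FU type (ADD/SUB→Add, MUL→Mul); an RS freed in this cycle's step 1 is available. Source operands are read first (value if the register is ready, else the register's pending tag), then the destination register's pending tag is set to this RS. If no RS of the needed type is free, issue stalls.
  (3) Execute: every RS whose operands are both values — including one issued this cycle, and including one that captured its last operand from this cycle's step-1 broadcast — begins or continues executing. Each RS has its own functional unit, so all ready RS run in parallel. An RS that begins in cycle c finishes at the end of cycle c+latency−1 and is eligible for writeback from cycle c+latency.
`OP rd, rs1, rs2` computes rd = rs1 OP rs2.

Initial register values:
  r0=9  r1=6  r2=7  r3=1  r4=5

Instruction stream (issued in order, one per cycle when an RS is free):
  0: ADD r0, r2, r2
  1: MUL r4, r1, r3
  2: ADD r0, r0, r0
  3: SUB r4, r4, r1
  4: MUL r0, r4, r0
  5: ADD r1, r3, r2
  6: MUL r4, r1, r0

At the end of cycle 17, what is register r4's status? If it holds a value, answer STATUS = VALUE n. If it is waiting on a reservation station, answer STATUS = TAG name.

STATUS = VALUE 0

  c1: issue ADD r0<-Add1  regs: r0:Add1,r1:6,r2:7,r3:1,r4:5
  c2: issue MUL r4<-Mul1  regs: r0:Add1,r1:6,r2:7,r3:1,r4:Mul1
  c3: issue ADD r0<-Add2  regs: r0:Add2,r1:6,r2:7,r3:1,r4:Mul1
  c4: CDB Add1=14; issue SUB r4<-Add1  regs: r0:Add2,r1:6,r2:7,r3:1,r4:Add1
  c5: issue MUL r0<-Mul2  regs: r0:Mul2,r1:6,r2:7,r3:1,r4:Add1
  c6: CDB Mul1=6; issue ADD r1<-Add3  regs: r0:Mul2,r1:Add3,r2:7,r3:1,r4:Add1
  c7: CDB Add2=28; issue MUL r4<-Mul1  regs: r0:Mul2,r1:Add3,r2:7,r3:1,r4:Mul1
  c8: -  regs: r0:Mul2,r1:Add3,r2:7,r3:1,r4:Mul1
  c9: CDB Add1=0  regs: r0:Mul2,r1:Add3,r2:7,r3:1,r4:Mul1
  c10: CDB Add3=8  regs: r0:Mul2,r1:8,r2:7,r3:1,r4:Mul1
  c11: -  regs: r0:Mul2,r1:8,r2:7,r3:1,r4:Mul1
  c12: -  regs: r0:Mul2,r1:8,r2:7,r3:1,r4:Mul1
  c13: CDB Mul2=0  regs: r0:0,r1:8,r2:7,r3:1,r4:Mul1
  c14: -  regs: r0:0,r1:8,r2:7,r3:1,r4:Mul1
  c15: -  regs: r0:0,r1:8,r2:7,r3:1,r4:Mul1
  c16: -  regs: r0:0,r1:8,r2:7,r3:1,r4:Mul1
  c17: CDB Mul1=0  regs: r0:0,r1:8,r2:7,r3:1,r4:0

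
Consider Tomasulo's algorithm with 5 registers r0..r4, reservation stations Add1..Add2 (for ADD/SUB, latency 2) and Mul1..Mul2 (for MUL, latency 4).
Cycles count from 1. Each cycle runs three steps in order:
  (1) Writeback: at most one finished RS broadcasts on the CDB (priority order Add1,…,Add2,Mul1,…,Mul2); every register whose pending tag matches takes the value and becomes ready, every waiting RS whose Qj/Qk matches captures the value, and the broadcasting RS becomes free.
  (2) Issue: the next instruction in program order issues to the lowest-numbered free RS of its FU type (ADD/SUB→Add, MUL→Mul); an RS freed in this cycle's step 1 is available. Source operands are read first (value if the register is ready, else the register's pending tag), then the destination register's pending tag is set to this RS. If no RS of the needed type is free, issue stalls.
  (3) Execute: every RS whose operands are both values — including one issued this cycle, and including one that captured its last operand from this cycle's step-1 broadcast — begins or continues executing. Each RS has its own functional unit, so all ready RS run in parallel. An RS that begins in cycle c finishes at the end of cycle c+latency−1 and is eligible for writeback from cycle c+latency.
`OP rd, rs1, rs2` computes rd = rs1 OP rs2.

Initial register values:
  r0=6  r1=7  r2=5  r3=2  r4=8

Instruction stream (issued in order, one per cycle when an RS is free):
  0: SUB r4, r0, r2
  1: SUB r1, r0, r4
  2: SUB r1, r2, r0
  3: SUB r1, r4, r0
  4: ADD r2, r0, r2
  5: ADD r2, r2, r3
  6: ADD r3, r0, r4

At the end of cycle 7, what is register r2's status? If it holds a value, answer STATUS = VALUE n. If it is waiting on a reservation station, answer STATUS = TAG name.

STATUS = TAG Add1

cycle 1: issue SUB r4<-Add1 // r0:6,r1:7,r2:5,r3:2,r4:Add1
cycle 2: issue SUB r1<-Add2 // r0:6,r1:Add2,r2:5,r3:2,r4:Add1
cycle 3: CDB Add1=1; issue SUB r1<-Add1 // r0:6,r1:Add1,r2:5,r3:2,r4:1
cycle 4: stall // r0:6,r1:Add1,r2:5,r3:2,r4:1
cycle 5: CDB Add1=-1; issue SUB r1<-Add1 // r0:6,r1:Add1,r2:5,r3:2,r4:1
cycle 6: CDB Add2=5; issue ADD r2<-Add2 // r0:6,r1:Add1,r2:Add2,r3:2,r4:1
cycle 7: CDB Add1=-5; issue ADD r2<-Add1 // r0:6,r1:-5,r2:Add1,r3:2,r4:1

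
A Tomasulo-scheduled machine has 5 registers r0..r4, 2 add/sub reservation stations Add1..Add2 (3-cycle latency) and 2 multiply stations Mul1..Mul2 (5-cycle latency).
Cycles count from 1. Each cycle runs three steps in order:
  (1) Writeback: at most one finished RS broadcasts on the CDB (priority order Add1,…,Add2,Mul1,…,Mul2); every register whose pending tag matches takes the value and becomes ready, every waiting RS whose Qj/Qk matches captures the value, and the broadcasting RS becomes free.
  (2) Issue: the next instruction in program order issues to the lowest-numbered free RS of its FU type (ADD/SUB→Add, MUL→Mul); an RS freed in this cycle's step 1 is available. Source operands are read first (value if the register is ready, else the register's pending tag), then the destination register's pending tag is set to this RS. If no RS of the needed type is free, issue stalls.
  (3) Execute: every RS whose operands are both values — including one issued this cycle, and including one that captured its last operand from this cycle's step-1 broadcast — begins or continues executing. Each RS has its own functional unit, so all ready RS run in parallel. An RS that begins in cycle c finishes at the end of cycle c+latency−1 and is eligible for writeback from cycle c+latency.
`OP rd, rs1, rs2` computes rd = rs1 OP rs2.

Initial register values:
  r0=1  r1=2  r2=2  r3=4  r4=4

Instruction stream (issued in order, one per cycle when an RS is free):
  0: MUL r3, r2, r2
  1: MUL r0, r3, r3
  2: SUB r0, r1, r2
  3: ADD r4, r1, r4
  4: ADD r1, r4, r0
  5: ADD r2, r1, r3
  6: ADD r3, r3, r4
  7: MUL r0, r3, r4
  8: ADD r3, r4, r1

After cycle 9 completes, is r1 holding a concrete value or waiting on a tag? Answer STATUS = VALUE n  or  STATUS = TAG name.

STATUS = TAG Add1

  c1: issue MUL r3<-Mul1  regs: r0:1,r1:2,r2:2,r3:Mul1,r4:4
  c2: issue MUL r0<-Mul2  regs: r0:Mul2,r1:2,r2:2,r3:Mul1,r4:4
  c3: issue SUB r0<-Add1  regs: r0:Add1,r1:2,r2:2,r3:Mul1,r4:4
  c4: issue ADD r4<-Add2  regs: r0:Add1,r1:2,r2:2,r3:Mul1,r4:Add2
  c5: stall  regs: r0:Add1,r1:2,r2:2,r3:Mul1,r4:Add2
  c6: CDB Add1=0; issue ADD r1<-Add1  regs: r0:0,r1:Add1,r2:2,r3:Mul1,r4:Add2
  c7: CDB Add2=6; issue ADD r2<-Add2  regs: r0:0,r1:Add1,r2:Add2,r3:Mul1,r4:6
  c8: CDB Mul1=4; stall  regs: r0:0,r1:Add1,r2:Add2,r3:4,r4:6
  c9: stall  regs: r0:0,r1:Add1,r2:Add2,r3:4,r4:6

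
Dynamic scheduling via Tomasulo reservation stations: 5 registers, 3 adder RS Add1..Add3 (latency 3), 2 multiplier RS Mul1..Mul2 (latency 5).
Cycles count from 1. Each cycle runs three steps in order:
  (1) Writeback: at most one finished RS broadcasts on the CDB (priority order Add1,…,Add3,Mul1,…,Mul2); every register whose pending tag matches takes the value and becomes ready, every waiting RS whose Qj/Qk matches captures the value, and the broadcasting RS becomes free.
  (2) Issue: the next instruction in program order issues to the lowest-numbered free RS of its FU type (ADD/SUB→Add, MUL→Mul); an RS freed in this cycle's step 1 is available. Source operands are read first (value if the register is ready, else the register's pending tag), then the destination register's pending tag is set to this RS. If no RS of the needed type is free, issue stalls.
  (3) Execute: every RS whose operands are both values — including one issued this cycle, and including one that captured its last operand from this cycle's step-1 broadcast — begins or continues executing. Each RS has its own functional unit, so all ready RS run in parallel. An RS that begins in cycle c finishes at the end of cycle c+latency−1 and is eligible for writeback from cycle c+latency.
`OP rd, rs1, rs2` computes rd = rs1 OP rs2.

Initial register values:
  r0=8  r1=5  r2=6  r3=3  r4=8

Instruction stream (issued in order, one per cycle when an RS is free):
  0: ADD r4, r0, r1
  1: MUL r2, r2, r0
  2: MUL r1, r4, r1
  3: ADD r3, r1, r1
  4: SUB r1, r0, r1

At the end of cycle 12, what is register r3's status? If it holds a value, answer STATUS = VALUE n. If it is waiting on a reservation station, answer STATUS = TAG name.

cycle 1: issue ADD r4<-Add1 // r0:8,r1:5,r2:6,r3:3,r4:Add1
cycle 2: issue MUL r2<-Mul1 // r0:8,r1:5,r2:Mul1,r3:3,r4:Add1
cycle 3: issue MUL r1<-Mul2 // r0:8,r1:Mul2,r2:Mul1,r3:3,r4:Add1
cycle 4: CDB Add1=13; issue ADD r3<-Add1 // r0:8,r1:Mul2,r2:Mul1,r3:Add1,r4:13
cycle 5: issue SUB r1<-Add2 // r0:8,r1:Add2,r2:Mul1,r3:Add1,r4:13
cycle 6: - // r0:8,r1:Add2,r2:Mul1,r3:Add1,r4:13
cycle 7: CDB Mul1=48 // r0:8,r1:Add2,r2:48,r3:Add1,r4:13
cycle 8: - // r0:8,r1:Add2,r2:48,r3:Add1,r4:13
cycle 9: CDB Mul2=65 // r0:8,r1:Add2,r2:48,r3:Add1,r4:13
cycle 10: - // r0:8,r1:Add2,r2:48,r3:Add1,r4:13
cycle 11: - // r0:8,r1:Add2,r2:48,r3:Add1,r4:13
cycle 12: CDB Add1=130 // r0:8,r1:Add2,r2:48,r3:130,r4:13

STATUS = VALUE 130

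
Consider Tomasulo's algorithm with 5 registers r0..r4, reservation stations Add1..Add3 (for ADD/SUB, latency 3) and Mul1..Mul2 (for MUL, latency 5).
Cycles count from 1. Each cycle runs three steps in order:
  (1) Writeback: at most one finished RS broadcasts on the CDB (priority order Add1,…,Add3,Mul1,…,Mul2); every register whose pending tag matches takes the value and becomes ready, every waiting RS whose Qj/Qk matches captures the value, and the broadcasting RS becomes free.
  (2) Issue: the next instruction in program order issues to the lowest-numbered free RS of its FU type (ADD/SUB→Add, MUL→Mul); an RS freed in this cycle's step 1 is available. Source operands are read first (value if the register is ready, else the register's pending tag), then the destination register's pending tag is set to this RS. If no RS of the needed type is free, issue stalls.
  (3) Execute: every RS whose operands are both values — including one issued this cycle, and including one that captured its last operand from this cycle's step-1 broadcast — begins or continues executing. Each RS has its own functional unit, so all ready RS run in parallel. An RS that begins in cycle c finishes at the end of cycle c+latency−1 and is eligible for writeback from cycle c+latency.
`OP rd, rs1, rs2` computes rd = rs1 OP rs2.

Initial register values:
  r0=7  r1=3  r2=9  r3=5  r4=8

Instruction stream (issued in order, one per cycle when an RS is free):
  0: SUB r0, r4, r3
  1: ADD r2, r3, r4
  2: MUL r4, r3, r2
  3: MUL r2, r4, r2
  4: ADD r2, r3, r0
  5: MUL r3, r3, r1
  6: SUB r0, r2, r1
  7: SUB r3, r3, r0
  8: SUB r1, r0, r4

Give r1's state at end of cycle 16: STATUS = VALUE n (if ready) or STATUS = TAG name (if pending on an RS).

STATUS = TAG Add3

cycle 1: issue SUB r0<-Add1 // r0:Add1,r1:3,r2:9,r3:5,r4:8
cycle 2: issue ADD r2<-Add2 // r0:Add1,r1:3,r2:Add2,r3:5,r4:8
cycle 3: issue MUL r4<-Mul1 // r0:Add1,r1:3,r2:Add2,r3:5,r4:Mul1
cycle 4: CDB Add1=3; issue MUL r2<-Mul2 // r0:3,r1:3,r2:Mul2,r3:5,r4:Mul1
cycle 5: CDB Add2=13; issue ADD r2<-Add1 // r0:3,r1:3,r2:Add1,r3:5,r4:Mul1
cycle 6: stall // r0:3,r1:3,r2:Add1,r3:5,r4:Mul1
cycle 7: stall // r0:3,r1:3,r2:Add1,r3:5,r4:Mul1
cycle 8: CDB Add1=8; stall // r0:3,r1:3,r2:8,r3:5,r4:Mul1
cycle 9: stall // r0:3,r1:3,r2:8,r3:5,r4:Mul1
cycle 10: CDB Mul1=65; issue MUL r3<-Mul1 // r0:3,r1:3,r2:8,r3:Mul1,r4:65
cycle 11: issue SUB r0<-Add1 // r0:Add1,r1:3,r2:8,r3:Mul1,r4:65
cycle 12: issue SUB r3<-Add2 // r0:Add1,r1:3,r2:8,r3:Add2,r4:65
cycle 13: issue SUB r1<-Add3 // r0:Add1,r1:Add3,r2:8,r3:Add2,r4:65
cycle 14: CDB Add1=5 // r0:5,r1:Add3,r2:8,r3:Add2,r4:65
cycle 15: CDB Mul1=15 // r0:5,r1:Add3,r2:8,r3:Add2,r4:65
cycle 16: CDB Mul2=845 // r0:5,r1:Add3,r2:8,r3:Add2,r4:65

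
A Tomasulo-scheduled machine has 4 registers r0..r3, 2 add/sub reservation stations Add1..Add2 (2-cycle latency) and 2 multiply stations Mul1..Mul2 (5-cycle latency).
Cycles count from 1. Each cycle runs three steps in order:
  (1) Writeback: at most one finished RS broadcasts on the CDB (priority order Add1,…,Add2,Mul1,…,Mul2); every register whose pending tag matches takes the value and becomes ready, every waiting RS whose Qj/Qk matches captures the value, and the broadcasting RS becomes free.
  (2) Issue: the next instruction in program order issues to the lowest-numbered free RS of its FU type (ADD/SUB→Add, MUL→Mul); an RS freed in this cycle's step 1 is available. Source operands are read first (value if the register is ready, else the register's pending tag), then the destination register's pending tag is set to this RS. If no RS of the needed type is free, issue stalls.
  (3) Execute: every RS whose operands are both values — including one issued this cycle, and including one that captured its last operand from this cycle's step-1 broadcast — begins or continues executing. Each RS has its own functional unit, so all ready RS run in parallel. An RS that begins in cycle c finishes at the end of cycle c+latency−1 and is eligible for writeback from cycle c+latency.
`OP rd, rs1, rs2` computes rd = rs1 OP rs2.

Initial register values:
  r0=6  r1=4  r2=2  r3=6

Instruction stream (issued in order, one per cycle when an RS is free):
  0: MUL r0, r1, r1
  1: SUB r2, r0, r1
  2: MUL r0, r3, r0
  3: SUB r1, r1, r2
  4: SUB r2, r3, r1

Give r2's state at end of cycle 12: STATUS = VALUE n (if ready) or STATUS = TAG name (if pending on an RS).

c1: issue MUL r0<-Mul1 | r0:Mul1,r1:4,r2:2,r3:6
c2: issue SUB r2<-Add1 | r0:Mul1,r1:4,r2:Add1,r3:6
c3: issue MUL r0<-Mul2 | r0:Mul2,r1:4,r2:Add1,r3:6
c4: issue SUB r1<-Add2 | r0:Mul2,r1:Add2,r2:Add1,r3:6
c5: stall | r0:Mul2,r1:Add2,r2:Add1,r3:6
c6: CDB Mul1=16; stall | r0:Mul2,r1:Add2,r2:Add1,r3:6
c7: stall | r0:Mul2,r1:Add2,r2:Add1,r3:6
c8: CDB Add1=12; issue SUB r2<-Add1 | r0:Mul2,r1:Add2,r2:Add1,r3:6
c9: - | r0:Mul2,r1:Add2,r2:Add1,r3:6
c10: CDB Add2=-8 | r0:Mul2,r1:-8,r2:Add1,r3:6
c11: CDB Mul2=96 | r0:96,r1:-8,r2:Add1,r3:6
c12: CDB Add1=14 | r0:96,r1:-8,r2:14,r3:6

STATUS = VALUE 14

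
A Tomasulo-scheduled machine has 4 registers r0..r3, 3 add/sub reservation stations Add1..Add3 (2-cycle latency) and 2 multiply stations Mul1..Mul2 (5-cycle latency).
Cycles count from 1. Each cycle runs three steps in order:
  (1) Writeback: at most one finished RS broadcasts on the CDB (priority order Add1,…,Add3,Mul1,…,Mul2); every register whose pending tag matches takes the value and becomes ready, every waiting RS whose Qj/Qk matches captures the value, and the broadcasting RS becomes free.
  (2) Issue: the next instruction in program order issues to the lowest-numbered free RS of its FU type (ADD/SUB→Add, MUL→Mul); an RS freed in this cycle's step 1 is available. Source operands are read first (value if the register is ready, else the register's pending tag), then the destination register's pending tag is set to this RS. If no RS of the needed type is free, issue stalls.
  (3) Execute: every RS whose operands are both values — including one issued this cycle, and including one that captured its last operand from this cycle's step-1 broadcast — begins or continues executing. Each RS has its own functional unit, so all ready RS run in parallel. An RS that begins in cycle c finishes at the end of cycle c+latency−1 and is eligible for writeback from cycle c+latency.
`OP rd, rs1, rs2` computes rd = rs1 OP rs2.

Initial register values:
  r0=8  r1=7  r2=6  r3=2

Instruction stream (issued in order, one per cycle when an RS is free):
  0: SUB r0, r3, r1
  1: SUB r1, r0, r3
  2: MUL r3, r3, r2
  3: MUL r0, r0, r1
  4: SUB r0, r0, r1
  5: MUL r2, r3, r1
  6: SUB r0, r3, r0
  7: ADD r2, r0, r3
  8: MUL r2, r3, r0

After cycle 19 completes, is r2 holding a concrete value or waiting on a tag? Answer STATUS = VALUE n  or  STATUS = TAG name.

cycle 1: issue SUB r0<-Add1 // r0:Add1,r1:7,r2:6,r3:2
cycle 2: issue SUB r1<-Add2 // r0:Add1,r1:Add2,r2:6,r3:2
cycle 3: CDB Add1=-5; issue MUL r3<-Mul1 // r0:-5,r1:Add2,r2:6,r3:Mul1
cycle 4: issue MUL r0<-Mul2 // r0:Mul2,r1:Add2,r2:6,r3:Mul1
cycle 5: CDB Add2=-7; issue SUB r0<-Add1 // r0:Add1,r1:-7,r2:6,r3:Mul1
cycle 6: stall // r0:Add1,r1:-7,r2:6,r3:Mul1
cycle 7: stall // r0:Add1,r1:-7,r2:6,r3:Mul1
cycle 8: CDB Mul1=12; issue MUL r2<-Mul1 // r0:Add1,r1:-7,r2:Mul1,r3:12
cycle 9: issue SUB r0<-Add2 // r0:Add2,r1:-7,r2:Mul1,r3:12
cycle 10: CDB Mul2=35; issue ADD r2<-Add3 // r0:Add2,r1:-7,r2:Add3,r3:12
cycle 11: issue MUL r2<-Mul2 // r0:Add2,r1:-7,r2:Mul2,r3:12
cycle 12: CDB Add1=42 // r0:Add2,r1:-7,r2:Mul2,r3:12
cycle 13: CDB Mul1=-84 // r0:Add2,r1:-7,r2:Mul2,r3:12
cycle 14: CDB Add2=-30 // r0:-30,r1:-7,r2:Mul2,r3:12
cycle 15: - // r0:-30,r1:-7,r2:Mul2,r3:12
cycle 16: CDB Add3=-18 // r0:-30,r1:-7,r2:Mul2,r3:12
cycle 17: - // r0:-30,r1:-7,r2:Mul2,r3:12
cycle 18: - // r0:-30,r1:-7,r2:Mul2,r3:12
cycle 19: CDB Mul2=-360 // r0:-30,r1:-7,r2:-360,r3:12

STATUS = VALUE -360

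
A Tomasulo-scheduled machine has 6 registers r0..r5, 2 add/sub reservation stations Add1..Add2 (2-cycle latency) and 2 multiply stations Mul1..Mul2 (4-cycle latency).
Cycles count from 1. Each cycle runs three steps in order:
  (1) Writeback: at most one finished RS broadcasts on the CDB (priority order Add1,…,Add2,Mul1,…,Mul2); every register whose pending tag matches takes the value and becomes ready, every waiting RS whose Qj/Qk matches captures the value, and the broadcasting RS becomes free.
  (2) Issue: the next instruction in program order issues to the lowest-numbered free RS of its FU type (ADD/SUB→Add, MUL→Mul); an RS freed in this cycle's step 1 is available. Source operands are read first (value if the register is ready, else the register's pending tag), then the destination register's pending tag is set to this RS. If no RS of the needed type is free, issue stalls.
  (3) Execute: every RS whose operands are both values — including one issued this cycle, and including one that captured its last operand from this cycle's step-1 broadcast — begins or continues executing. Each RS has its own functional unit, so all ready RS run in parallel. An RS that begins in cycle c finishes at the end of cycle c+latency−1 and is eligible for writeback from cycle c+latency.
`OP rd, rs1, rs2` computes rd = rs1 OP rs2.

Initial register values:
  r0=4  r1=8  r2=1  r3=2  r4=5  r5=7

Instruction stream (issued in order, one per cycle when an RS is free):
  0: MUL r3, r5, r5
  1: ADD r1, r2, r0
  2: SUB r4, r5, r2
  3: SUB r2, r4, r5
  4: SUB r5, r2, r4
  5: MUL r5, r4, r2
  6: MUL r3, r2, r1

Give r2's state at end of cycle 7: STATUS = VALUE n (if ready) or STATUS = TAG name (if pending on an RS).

STATUS = VALUE -1

  c1: issue MUL r3<-Mul1  regs: r0:4,r1:8,r2:1,r3:Mul1,r4:5,r5:7
  c2: issue ADD r1<-Add1  regs: r0:4,r1:Add1,r2:1,r3:Mul1,r4:5,r5:7
  c3: issue SUB r4<-Add2  regs: r0:4,r1:Add1,r2:1,r3:Mul1,r4:Add2,r5:7
  c4: CDB Add1=5; issue SUB r2<-Add1  regs: r0:4,r1:5,r2:Add1,r3:Mul1,r4:Add2,r5:7
  c5: CDB Add2=6; issue SUB r5<-Add2  regs: r0:4,r1:5,r2:Add1,r3:Mul1,r4:6,r5:Add2
  c6: CDB Mul1=49; issue MUL r5<-Mul1  regs: r0:4,r1:5,r2:Add1,r3:49,r4:6,r5:Mul1
  c7: CDB Add1=-1; issue MUL r3<-Mul2  regs: r0:4,r1:5,r2:-1,r3:Mul2,r4:6,r5:Mul1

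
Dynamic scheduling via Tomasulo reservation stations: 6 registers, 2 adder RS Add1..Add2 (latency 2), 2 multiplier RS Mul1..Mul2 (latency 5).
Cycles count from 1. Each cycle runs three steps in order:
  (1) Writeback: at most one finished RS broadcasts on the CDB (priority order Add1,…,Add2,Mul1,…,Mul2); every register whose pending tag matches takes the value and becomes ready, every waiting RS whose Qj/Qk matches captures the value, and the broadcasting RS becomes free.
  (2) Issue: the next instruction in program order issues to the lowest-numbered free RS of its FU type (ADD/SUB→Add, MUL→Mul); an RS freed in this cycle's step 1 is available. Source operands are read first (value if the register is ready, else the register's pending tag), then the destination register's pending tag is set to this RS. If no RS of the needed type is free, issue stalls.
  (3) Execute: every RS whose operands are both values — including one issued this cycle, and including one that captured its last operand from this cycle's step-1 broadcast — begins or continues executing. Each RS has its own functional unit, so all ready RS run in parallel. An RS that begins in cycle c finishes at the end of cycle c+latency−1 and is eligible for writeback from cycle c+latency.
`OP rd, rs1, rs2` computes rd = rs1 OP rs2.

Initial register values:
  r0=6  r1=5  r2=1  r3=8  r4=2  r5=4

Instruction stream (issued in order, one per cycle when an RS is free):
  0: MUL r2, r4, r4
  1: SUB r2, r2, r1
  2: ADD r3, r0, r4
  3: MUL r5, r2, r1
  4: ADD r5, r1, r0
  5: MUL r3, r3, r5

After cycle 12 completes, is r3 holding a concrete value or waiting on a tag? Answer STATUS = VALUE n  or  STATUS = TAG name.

STATUS = VALUE 88

  c1: issue MUL r2<-Mul1  regs: r0:6,r1:5,r2:Mul1,r3:8,r4:2,r5:4
  c2: issue SUB r2<-Add1  regs: r0:6,r1:5,r2:Add1,r3:8,r4:2,r5:4
  c3: issue ADD r3<-Add2  regs: r0:6,r1:5,r2:Add1,r3:Add2,r4:2,r5:4
  c4: issue MUL r5<-Mul2  regs: r0:6,r1:5,r2:Add1,r3:Add2,r4:2,r5:Mul2
  c5: CDB Add2=8; issue ADD r5<-Add2  regs: r0:6,r1:5,r2:Add1,r3:8,r4:2,r5:Add2
  c6: CDB Mul1=4; issue MUL r3<-Mul1  regs: r0:6,r1:5,r2:Add1,r3:Mul1,r4:2,r5:Add2
  c7: CDB Add2=11  regs: r0:6,r1:5,r2:Add1,r3:Mul1,r4:2,r5:11
  c8: CDB Add1=-1  regs: r0:6,r1:5,r2:-1,r3:Mul1,r4:2,r5:11
  c9: -  regs: r0:6,r1:5,r2:-1,r3:Mul1,r4:2,r5:11
  c10: -  regs: r0:6,r1:5,r2:-1,r3:Mul1,r4:2,r5:11
  c11: -  regs: r0:6,r1:5,r2:-1,r3:Mul1,r4:2,r5:11
  c12: CDB Mul1=88  regs: r0:6,r1:5,r2:-1,r3:88,r4:2,r5:11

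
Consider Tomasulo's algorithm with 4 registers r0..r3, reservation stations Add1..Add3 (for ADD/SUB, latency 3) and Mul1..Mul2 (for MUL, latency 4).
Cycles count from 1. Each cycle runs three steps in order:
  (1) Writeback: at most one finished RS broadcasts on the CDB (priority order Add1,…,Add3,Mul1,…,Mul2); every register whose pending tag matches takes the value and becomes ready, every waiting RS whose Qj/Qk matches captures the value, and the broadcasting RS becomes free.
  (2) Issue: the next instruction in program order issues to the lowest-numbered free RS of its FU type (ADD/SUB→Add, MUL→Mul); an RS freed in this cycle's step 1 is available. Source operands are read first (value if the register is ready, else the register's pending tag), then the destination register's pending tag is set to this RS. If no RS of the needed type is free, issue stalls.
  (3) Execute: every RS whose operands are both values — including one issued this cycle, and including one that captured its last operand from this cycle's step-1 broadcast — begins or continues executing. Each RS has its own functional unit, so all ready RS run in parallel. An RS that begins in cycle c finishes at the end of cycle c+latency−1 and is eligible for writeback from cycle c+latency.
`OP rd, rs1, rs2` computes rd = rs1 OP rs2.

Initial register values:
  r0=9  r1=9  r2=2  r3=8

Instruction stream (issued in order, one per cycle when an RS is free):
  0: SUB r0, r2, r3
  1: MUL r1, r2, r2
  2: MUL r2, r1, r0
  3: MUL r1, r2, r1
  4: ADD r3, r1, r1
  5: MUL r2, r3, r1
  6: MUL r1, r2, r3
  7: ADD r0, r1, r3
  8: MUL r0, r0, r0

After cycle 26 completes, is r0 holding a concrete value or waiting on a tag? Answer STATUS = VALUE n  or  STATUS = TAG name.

STATUS = TAG Mul2

c1: issue SUB r0<-Add1 | r0:Add1,r1:9,r2:2,r3:8
c2: issue MUL r1<-Mul1 | r0:Add1,r1:Mul1,r2:2,r3:8
c3: issue MUL r2<-Mul2 | r0:Add1,r1:Mul1,r2:Mul2,r3:8
c4: CDB Add1=-6; stall | r0:-6,r1:Mul1,r2:Mul2,r3:8
c5: stall | r0:-6,r1:Mul1,r2:Mul2,r3:8
c6: CDB Mul1=4; issue MUL r1<-Mul1 | r0:-6,r1:Mul1,r2:Mul2,r3:8
c7: issue ADD r3<-Add1 | r0:-6,r1:Mul1,r2:Mul2,r3:Add1
c8: stall | r0:-6,r1:Mul1,r2:Mul2,r3:Add1
c9: stall | r0:-6,r1:Mul1,r2:Mul2,r3:Add1
c10: CDB Mul2=-24; issue MUL r2<-Mul2 | r0:-6,r1:Mul1,r2:Mul2,r3:Add1
c11: stall | r0:-6,r1:Mul1,r2:Mul2,r3:Add1
c12: stall | r0:-6,r1:Mul1,r2:Mul2,r3:Add1
c13: stall | r0:-6,r1:Mul1,r2:Mul2,r3:Add1
c14: CDB Mul1=-96; issue MUL r1<-Mul1 | r0:-6,r1:Mul1,r2:Mul2,r3:Add1
c15: issue ADD r0<-Add2 | r0:Add2,r1:Mul1,r2:Mul2,r3:Add1
c16: stall | r0:Add2,r1:Mul1,r2:Mul2,r3:Add1
c17: CDB Add1=-192; stall | r0:Add2,r1:Mul1,r2:Mul2,r3:-192
c18: stall | r0:Add2,r1:Mul1,r2:Mul2,r3:-192
c19: stall | r0:Add2,r1:Mul1,r2:Mul2,r3:-192
c20: stall | r0:Add2,r1:Mul1,r2:Mul2,r3:-192
c21: CDB Mul2=18432; issue MUL r0<-Mul2 | r0:Mul2,r1:Mul1,r2:18432,r3:-192
c22: - | r0:Mul2,r1:Mul1,r2:18432,r3:-192
c23: - | r0:Mul2,r1:Mul1,r2:18432,r3:-192
c24: - | r0:Mul2,r1:Mul1,r2:18432,r3:-192
c25: CDB Mul1=-3538944 | r0:Mul2,r1:-3538944,r2:18432,r3:-192
c26: - | r0:Mul2,r1:-3538944,r2:18432,r3:-192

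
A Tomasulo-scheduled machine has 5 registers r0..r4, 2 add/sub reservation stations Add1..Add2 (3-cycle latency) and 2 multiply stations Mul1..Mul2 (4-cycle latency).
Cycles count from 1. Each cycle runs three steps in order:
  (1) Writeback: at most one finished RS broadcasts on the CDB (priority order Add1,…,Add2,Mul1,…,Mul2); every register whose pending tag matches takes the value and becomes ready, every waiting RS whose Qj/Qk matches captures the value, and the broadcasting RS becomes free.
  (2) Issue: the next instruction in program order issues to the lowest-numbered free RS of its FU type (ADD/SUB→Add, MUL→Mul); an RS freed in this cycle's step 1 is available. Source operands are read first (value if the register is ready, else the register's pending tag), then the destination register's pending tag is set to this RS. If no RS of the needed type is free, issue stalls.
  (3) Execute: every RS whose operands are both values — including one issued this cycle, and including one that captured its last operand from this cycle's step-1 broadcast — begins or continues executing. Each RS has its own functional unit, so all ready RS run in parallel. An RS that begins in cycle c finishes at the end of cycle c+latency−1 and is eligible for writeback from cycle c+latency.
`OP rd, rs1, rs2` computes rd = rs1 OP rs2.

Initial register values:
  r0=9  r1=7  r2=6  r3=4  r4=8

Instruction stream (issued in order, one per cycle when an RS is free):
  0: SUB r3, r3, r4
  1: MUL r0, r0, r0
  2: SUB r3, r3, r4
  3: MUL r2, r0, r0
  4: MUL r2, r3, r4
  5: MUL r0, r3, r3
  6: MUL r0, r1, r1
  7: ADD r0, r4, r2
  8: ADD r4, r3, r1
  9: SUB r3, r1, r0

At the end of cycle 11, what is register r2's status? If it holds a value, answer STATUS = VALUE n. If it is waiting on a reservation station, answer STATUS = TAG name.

  c1: issue SUB r3<-Add1  regs: r0:9,r1:7,r2:6,r3:Add1,r4:8
  c2: issue MUL r0<-Mul1  regs: r0:Mul1,r1:7,r2:6,r3:Add1,r4:8
  c3: issue SUB r3<-Add2  regs: r0:Mul1,r1:7,r2:6,r3:Add2,r4:8
  c4: CDB Add1=-4; issue MUL r2<-Mul2  regs: r0:Mul1,r1:7,r2:Mul2,r3:Add2,r4:8
  c5: stall  regs: r0:Mul1,r1:7,r2:Mul2,r3:Add2,r4:8
  c6: CDB Mul1=81; issue MUL r2<-Mul1  regs: r0:81,r1:7,r2:Mul1,r3:Add2,r4:8
  c7: CDB Add2=-12; stall  regs: r0:81,r1:7,r2:Mul1,r3:-12,r4:8
  c8: stall  regs: r0:81,r1:7,r2:Mul1,r3:-12,r4:8
  c9: stall  regs: r0:81,r1:7,r2:Mul1,r3:-12,r4:8
  c10: CDB Mul2=6561; issue MUL r0<-Mul2  regs: r0:Mul2,r1:7,r2:Mul1,r3:-12,r4:8
  c11: CDB Mul1=-96; issue MUL r0<-Mul1  regs: r0:Mul1,r1:7,r2:-96,r3:-12,r4:8

STATUS = VALUE -96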